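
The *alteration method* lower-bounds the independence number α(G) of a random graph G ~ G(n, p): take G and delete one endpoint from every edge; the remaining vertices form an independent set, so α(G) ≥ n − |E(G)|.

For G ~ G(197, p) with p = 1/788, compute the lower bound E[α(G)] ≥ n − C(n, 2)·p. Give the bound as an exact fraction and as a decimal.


E[|E(G)|] = C(197, 2)·p = 19306 · (1/788) = 49/2.
E[α(G)] ≥ n − E[|E(G)|] = 197 − 49/2 = 345/2.
Numerically: ≈ 172.500000.
(This is only a lower bound; the true E[α(G)] may be larger.)

E[α(G)] ≥ 345/2 ≈ 172.500000.


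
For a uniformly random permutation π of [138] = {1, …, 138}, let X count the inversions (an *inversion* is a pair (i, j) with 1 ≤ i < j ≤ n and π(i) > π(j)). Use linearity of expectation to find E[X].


Write X = Σ X_I over the C(138, 2) = 9453 pairs i < j, with X_I the indicator of one inversion.
There are 9453 indicators.
For each fixed pair i < j, the values π(i) and π(j) are two distinct elements of {1, …, 138} in uniformly random order; by symmetry P[π(i) > π(j)] = 1/2.
By linearity: E[X] = 9453 · (1/2) = C(138, 2) · (1/2) = 9453/2 = 9453/2 ≈ 4726.500.

E[X] = 9453/2 = 4726.500.


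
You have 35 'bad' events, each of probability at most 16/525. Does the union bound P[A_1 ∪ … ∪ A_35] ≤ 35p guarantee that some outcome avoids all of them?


Union bound: P[∪_{i=1}^{35} A_i] ≤ Σ_i P[A_i] ≤ 35·p = 35·(16/525) = 16/15.
Numerically: 16/15 ≈ 1.06667.
Is 16/15 < 1? NO.
Since the bound 16/15 is ≥ 1, the union bound is uninformative here; it does NOT by itself certify existence.

35·p = 16/15 ≈ 1.06667; existence NOT certified by the union bound.


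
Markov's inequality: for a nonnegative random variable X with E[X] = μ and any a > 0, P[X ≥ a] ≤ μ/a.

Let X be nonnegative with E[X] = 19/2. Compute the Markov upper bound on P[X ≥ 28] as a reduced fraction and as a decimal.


μ = E[X] = 19/2, a = 28.
Markov: P[X ≥ 28] ≤ μ/a = (19/2)/28 = 19/56.
Numerically: ≈ 0.339286.
(Since a = 28 > μ = 9.500000, the bound 19/56 is < 1 and informative.)

P[X ≥ 28] ≤ 19/56 ≈ 0.339286.


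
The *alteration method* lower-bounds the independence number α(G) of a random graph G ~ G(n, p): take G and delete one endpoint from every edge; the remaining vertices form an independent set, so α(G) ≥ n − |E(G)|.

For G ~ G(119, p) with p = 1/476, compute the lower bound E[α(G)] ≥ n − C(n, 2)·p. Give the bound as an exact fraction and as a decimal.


E[|E(G)|] = C(119, 2)·p = 7021 · (1/476) = 59/4.
E[α(G)] ≥ n − E[|E(G)|] = 119 − 59/4 = 417/4.
Numerically: ≈ 104.25000.
(This is only a lower bound; the true E[α(G)] may be larger.)

E[α(G)] ≥ 417/4 ≈ 104.25000.


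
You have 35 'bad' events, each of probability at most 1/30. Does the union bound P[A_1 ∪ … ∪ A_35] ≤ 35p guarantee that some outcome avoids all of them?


Union bound: P[∪_{i=1}^{35} A_i] ≤ Σ_i P[A_i] ≤ 35·p = 35·(1/30) = 7/6.
Numerically: 7/6 ≈ 1.1667.
Is 7/6 < 1? NO.
Since the bound 7/6 is ≥ 1, the union bound is uninformative here; it does NOT by itself certify existence.

35·p = 7/6 ≈ 1.1667; existence NOT certified by the union bound.


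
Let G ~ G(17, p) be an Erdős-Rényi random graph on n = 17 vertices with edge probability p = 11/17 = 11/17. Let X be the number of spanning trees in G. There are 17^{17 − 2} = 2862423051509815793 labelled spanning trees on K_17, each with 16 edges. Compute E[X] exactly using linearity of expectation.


K_17 has 17^{17 − 2} = 2862423051509815793 labelled spanning trees.
For each such spanning tree H, let X_H = 1 if all 16 edges of H are present in G. Then P[X_H = 1] = p^{16} = (11/17)^{16} = 45949729863572161/48661191875666868481.
Summing the indicators: E[X] = Σ_H E[X_H] = 2862423051509815793 · p^{16} = 2862423051509815793 · 45949729863572161/48661191875666868481 = 45949729863572161/17.
Numerically: E[X] ≈ 2.70293e+15.

E[X] = 2862423051509815793 · (11/17)^{16} = 45949729863572161/17 ≈ 2.70293e+15.


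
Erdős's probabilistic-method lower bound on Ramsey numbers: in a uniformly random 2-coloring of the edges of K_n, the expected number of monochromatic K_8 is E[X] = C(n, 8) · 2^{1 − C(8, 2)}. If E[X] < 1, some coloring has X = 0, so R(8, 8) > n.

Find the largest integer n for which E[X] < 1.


We need C(n, 8) · 2^{1 − 28} < 1, i.e. C(n, 8) < 2^{28 − 1} = 134217728.
Check values of n near the boundary:
  n = 41: C(41, 8) = 95548245; 95548245 < 134217728? YES
  n = 42: C(42, 8) = 118030185; 118030185 < 134217728? YES
  n = 43: C(43, 8) = 145008513; 145008513 < 134217728? NO
The largest n with C(n, 8) < 134217728 is n = 42 (where E[X] = 118030185/134217728 ≈ 0.87939). Hence R(8, 8) > 42, i.e. R(8, 8) ≥ 43.

Largest n = 42; hence R(8, 8) > 42.


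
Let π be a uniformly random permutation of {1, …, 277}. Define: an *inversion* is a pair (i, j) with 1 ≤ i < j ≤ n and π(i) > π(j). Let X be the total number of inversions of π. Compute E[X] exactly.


Write X = Σ X_I over the C(277, 2) = 38226 pairs i < j, with X_I the indicator of one inversion.
There are 38226 indicators.
For each fixed pair i < j, the values π(i) and π(j) are two distinct elements of {1, …, 277} in uniformly random order; by symmetry P[π(i) > π(j)] = 1/2.
By linearity: E[X] = 38226 · (1/2) = C(277, 2) · (1/2) = 38226/2 = 19113 ≈ 19113.0000.

E[X] = 19113 = 19113.0000.


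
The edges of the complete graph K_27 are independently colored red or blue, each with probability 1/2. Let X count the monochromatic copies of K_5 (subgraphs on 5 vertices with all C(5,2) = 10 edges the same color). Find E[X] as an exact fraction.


Let X = Σ_S X_S over the C(27, 5) = 80730 subsets S of size 5, where X_S = 1 if the K_5 on S is monochromatic.
For a fixed S, the K_5 on S has C(5, 2) = 10 edges. P[all 10 edges red] = (1/2)^10, and likewise for blue, so P[monochromatic] = 2·(1/2)^10 = 2^{1 − 10} = 1/512.
By linearity of expectation: E[X] = C(27, 5) · 2^{1 − 10} = 80730 · 1/512 = 40365/256.
Numerically: E[X] ≈ 157.67578.

E[X] = C(27,5)·2^(1−C(5,2)) = 40365/256 ≈ 157.67578.


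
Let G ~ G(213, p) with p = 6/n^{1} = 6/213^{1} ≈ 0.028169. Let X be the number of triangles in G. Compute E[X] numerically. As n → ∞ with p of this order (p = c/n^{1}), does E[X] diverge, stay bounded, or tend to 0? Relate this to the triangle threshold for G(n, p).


Number of potential triangles: C(213, 3) = 1587986.
Each occurs with probability p³ ≈ (0.028169)³ ≈ 2.2351925e-05.
By linearity: E[X] = C(213, 3)·p³ ≈ 1587986 · 2.2351925e-05 ≈ 35.49454.
Here α = 1, so p = 6/n is exactly at the triangle threshold p ~ 1/n. Asymptotically E[X] → c³/6 = 6³/6 = 36 ≈ 36.00000, a bounded constant. In this regime the triangle count is asymptotically Poisson(c³/6).

E[X] ≈ 35.49454; in regime p = Θ(1/n^{1}) E[X] stays bounded (at the triangle threshold p ~ 1/n).


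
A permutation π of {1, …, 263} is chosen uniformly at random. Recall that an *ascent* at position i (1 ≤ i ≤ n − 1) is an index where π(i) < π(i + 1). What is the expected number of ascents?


Write X = Σ X_I over i = 1, …, 262, with X_I the indicator of one ascent.
There are 262 indicators.
For each fixed i, the pair (π(i), π(i+1)) is a uniformly random ordered pair of distinct values from {1, …, 263}; by symmetry P[π(i) < π(i+1)] = 1/2.
By linearity: E[X] = 262 · (1/2) = (263 − 1) · (1/2) = 131 ≈ 131.000000.

E[X] = 131 = 131.000000.


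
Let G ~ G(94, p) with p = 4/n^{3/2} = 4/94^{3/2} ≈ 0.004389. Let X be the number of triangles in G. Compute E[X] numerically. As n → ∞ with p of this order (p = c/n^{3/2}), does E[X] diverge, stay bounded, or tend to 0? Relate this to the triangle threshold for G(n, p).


Number of potential triangles: C(94, 3) = 134044.
Each occurs with probability p³ ≈ (0.004389)³ ≈ 8.4548252e-08.
By linearity: E[X] = C(94, 3)·p³ ≈ 134044 · 8.4548252e-08 ≈ 0.01133.
Since α = 3/2 > 1, p = c/n^{3/2} = o(1/n) is below the triangle threshold p ~ 1/n. Asymptotically E[X] ~ (c³/6)·n^{3(1−α)} = (4³/6)·n^{-1.5} → 0, so by Markov's inequality G has no triangles w.h.p.

E[X] ≈ 0.01133; in regime p = Θ(1/n^{3/2}) E[X] tends to 0 (below the triangle threshold p ~ 1/n).


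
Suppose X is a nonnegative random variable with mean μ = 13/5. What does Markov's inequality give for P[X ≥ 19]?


μ = E[X] = 13/5, a = 19.
Markov: P[X ≥ 19] ≤ μ/a = (13/5)/19 = 13/95.
Numerically: ≈ 0.13684.
(Since a = 19 > μ = 2.60000, the bound 13/95 is < 1 and informative.)

P[X ≥ 19] ≤ 13/95 ≈ 0.13684.


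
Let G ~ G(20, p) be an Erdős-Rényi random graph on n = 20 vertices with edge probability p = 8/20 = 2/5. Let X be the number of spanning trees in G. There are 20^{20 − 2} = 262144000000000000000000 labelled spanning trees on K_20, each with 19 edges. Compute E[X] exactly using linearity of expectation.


K_20 has 20^{20 − 2} = 262144000000000000000000 labelled spanning trees.
For each such spanning tree H, let X_H = 1 if all 19 edges of H are present in G. Then P[X_H = 1] = p^{19} = (2/5)^{19} = 524288/19073486328125.
By linearity: E[X] = Σ_H E[X_H] = 262144000000000000000000 · p^{19} = 262144000000000000000000 · 524288/19073486328125 = 36028797018963968/5.
Numerically: E[X] ≈ 7.20576e+15.

E[X] = 262144000000000000000000 · (2/5)^{19} = 36028797018963968/5 ≈ 7.20576e+15.


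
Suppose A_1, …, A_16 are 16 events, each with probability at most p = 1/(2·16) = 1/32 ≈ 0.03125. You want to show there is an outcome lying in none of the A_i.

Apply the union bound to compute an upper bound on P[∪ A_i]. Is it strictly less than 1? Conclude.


Union bound: P[∪_{i=1}^{16} A_i] ≤ Σ_i P[A_i] ≤ 16·p = 16·(1/32) = 1/2.
Numerically: 1/2 ≈ 0.50000.
Is 1/2 < 1? YES.
Since P[∪ A_i] ≤ 1/2 < 1, the complement has P[∩ A_i^c] ≥ 1 − 1/2 = 1/2 > 0, so some outcome avoids every A_i.

16·p = 1/2 ≈ 0.50000; existence CERTIFIED by the union bound.


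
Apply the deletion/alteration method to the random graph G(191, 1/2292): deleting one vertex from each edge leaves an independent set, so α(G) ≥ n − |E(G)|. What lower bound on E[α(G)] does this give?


E[|E(G)|] = C(191, 2)·p = 18145 · (1/2292) = 95/12.
E[α(G)] ≥ n − E[|E(G)|] = 191 − 95/12 = 2197/12.
Numerically: ≈ 183.083333.
(This is only a lower bound; the true E[α(G)] may be larger.)

E[α(G)] ≥ 2197/12 ≈ 183.083333.


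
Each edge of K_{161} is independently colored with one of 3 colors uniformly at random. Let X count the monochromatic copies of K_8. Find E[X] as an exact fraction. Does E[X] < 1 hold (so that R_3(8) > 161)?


E[X] = C(161, 8) · 3^{1 − 28} = 9383313279340 · 3^{−27} = 9383313279340/7625597484987.
As a reduced fraction: E[X] = 9383313279340/7625597484987 ≈ 1.23050.
Is E[X] < 1? NO.
Since E[X] ≥ 1, the first-moment bound is inconclusive at n = 161; it does NOT by itself certify R_3(8) > 161.

E[X] = 9383313279340/7625597484987 ≈ 1.23050; E[X] ≥ 1; first-moment method inconclusive here.


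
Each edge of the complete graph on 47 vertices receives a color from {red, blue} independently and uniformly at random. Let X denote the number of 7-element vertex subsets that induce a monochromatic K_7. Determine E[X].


Let X = Σ_S X_S over the C(47, 7) = 62891499 subsets S of size 7, where X_S = 1 if the K_7 on S is monochromatic.
For a fixed S, the K_7 on S has C(7, 2) = 21 edges. P[all 21 edges red] = (1/2)^21, and likewise for blue, so P[monochromatic] = 2·(1/2)^21 = 2^{1 − 21} = 1/1048576.
Summing: E[X] = C(47, 7) · 2^{1 − 21} = 62891499 · 1/1048576 = 62891499/1048576.
Numerically: E[X] ≈ 59.97801.

E[X] = C(47,7)·2^(1−C(7,2)) = 62891499/1048576 ≈ 59.97801.


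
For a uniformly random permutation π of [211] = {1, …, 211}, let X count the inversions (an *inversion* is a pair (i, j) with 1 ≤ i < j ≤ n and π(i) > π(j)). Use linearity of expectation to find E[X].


Write X = Σ X_I over the C(211, 2) = 22155 pairs i < j, with X_I the indicator of one inversion.
There are 22155 indicators.
For each fixed pair i < j, the values π(i) and π(j) are two distinct elements of {1, …, 211} in uniformly random order; by symmetry P[π(i) > π(j)] = 1/2.
By linearity: E[X] = 22155 · (1/2) = C(211, 2) · (1/2) = 22155/2 = 22155/2 ≈ 11077.500.

E[X] = 22155/2 = 11077.500.


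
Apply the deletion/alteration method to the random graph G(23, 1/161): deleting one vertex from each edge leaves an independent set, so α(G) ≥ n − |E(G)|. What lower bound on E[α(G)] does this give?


E[|E(G)|] = C(23, 2)·p = 253 · (1/161) = 11/7.
E[α(G)] ≥ n − E[|E(G)|] = 23 − 11/7 = 150/7.
Numerically: ≈ 21.429.
(This is only a lower bound; the true E[α(G)] may be larger.)

E[α(G)] ≥ 150/7 ≈ 21.429.


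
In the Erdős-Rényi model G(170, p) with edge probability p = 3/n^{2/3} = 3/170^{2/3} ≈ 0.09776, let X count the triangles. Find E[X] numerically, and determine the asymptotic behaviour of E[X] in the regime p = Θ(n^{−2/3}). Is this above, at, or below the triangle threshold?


Number of potential triangles: C(170, 3) = 804440.
Each occurs with probability p³ ≈ (0.09776)³ ≈ 9.342561e-04.
By linearity: E[X] = C(170, 3)·p³ ≈ 804440 · 9.342561e-04 ≈ 751.5529.
Since α = 2/3 < 1, p = c/n^{2/3} ≫ 1/n is above the triangle threshold p ~ 1/n. Asymptotically E[X] ~ (c³/6)·n^{3(1−α)} = (3³/6)·n^{1} → ∞; triangles are abundant w.h.p.

E[X] ≈ 751.5529; in regime p = Θ(1/n^{2/3}) E[X] diverges (above the triangle threshold p ~ 1/n).


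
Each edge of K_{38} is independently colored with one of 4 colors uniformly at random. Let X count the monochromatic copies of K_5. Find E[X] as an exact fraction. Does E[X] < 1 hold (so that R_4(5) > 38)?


E[X] = C(38, 5) · 4^{1 − 10} = 501942 · 4^{−9} = 501942/262144.
As a reduced fraction: E[X] = 250971/131072 ≈ 1.91476.
Is E[X] < 1? NO.
Since E[X] ≥ 1, the first-moment bound is inconclusive at n = 38; it does NOT by itself certify R_4(5) > 38.

E[X] = 250971/131072 ≈ 1.91476; E[X] ≥ 1; first-moment method inconclusive here.


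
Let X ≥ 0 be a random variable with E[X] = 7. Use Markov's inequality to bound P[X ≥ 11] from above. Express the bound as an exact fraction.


μ = E[X] = 7, a = 11.
Markov: P[X ≥ 11] ≤ μ/a = (7)/11 = 7/11.
Numerically: ≈ 0.636364.
(Since a = 11 > μ = 7.000000, the bound 7/11 is < 1 and informative.)

P[X ≥ 11] ≤ 7/11 ≈ 0.636364.


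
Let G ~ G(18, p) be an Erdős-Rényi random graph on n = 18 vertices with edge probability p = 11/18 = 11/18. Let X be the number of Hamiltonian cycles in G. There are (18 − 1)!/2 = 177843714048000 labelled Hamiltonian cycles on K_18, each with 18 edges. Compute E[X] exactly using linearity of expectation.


K_18 has (18 − 1)!/2 = 177843714048000 labelled Hamiltonian cycles.
For each such Hamiltonian cycle H, let X_H = 1 if all 18 edges of H are present in G. Then P[X_H = 1] = p^{18} = (11/18)^{18} = 5559917313492231481/39346408075296537575424.
By linearity of expectation: E[X] = Σ_H E[X_H] = 177843714048000 · p^{18} = 177843714048000 · 5559917313492231481/39346408075296537575424 = 82786473808235140223154875/3294258113514384.
Numerically: E[X] ≈ 2.513e+10.

E[X] = 177843714048000 · (11/18)^{18} = 82786473808235140223154875/3294258113514384 ≈ 2.513e+10.


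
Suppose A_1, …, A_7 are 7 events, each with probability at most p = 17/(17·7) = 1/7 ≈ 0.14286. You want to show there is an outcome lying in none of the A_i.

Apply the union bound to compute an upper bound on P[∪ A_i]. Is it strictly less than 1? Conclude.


Union bound: P[∪_{i=1}^{7} A_i] ≤ Σ_i P[A_i] ≤ 7·p = 7·(1/7) = 1.
Numerically: 1 ≈ 1.00000.
Is 1 < 1? NO.
Since the bound 1 is ≥ 1, the union bound is uninformative here; it does NOT by itself certify existence.

7·p = 1 ≈ 1.00000; existence NOT certified by the union bound.


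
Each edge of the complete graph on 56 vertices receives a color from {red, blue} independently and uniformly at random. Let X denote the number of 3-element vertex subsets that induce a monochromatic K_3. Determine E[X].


Let X = Σ_S X_S over the C(56, 3) = 27720 subsets S of size 3, where X_S = 1 if the K_3 on S is monochromatic.
For a fixed S, the K_3 on S has C(3, 2) = 3 edges. P[all 3 edges red] = (1/2)^3, and likewise for blue, so P[monochromatic] = 2·(1/2)^3 = 2^{1 − 3} = 1/4.
Summing: E[X] = C(56, 3) · 2^{1 − 3} = 27720 · 1/4 = 6930.
Numerically: E[X] ≈ 6930.000.

E[X] = C(56,3)·2^(1−C(3,2)) = 6930 ≈ 6930.000.


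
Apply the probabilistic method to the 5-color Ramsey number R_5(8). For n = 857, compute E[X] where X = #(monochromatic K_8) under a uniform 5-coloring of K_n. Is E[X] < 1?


E[X] = C(857, 8) · 5^{1 − 28} = 6983854138365964575 · 5^{−27} = 6983854138365964575/7450580596923828125.
As a reduced fraction: E[X] = 279354165534638583/298023223876953125 ≈ 0.937357.
Is E[X] < 1? YES.
Since E[X] < 1, there exists a 5-coloring of K_{857} with no monochromatic K_8; hence R_5(8) > 857.

E[X] = 279354165534638583/298023223876953125 ≈ 0.937357; E[X] < 1, so R_5(8) > 857.


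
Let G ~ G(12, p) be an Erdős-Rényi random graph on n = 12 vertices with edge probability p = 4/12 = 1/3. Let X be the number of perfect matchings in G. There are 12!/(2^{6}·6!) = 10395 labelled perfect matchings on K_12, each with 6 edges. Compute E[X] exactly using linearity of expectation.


K_12 has 12!/(2^{6}·6!) = 10395 labelled perfect matchings.
For each such perfect matching H, let X_H = 1 if all 6 edges of H are present in G. Then P[X_H = 1] = p^{6} = (1/3)^{6} = 1/729.
By linearity: E[X] = Σ_H E[X_H] = 10395 · p^{6} = 10395 · 1/729 = 385/27.
Numerically: E[X] ≈ 14.26.

E[X] = 10395 · (1/3)^{6} = 385/27 ≈ 14.26.


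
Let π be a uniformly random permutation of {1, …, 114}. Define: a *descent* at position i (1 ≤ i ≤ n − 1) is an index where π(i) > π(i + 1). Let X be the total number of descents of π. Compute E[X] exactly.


Write X = Σ X_I over i = 1, …, 113, with X_I the indicator of one descent.
There are 113 indicators.
For each fixed i, the pair (π(i), π(i+1)) is a uniformly random ordered pair of distinct values from {1, …, 114}; by symmetry P[π(i) > π(i+1)] = 1/2.
By linearity: E[X] = 113 · (1/2) = (114 − 1) · (1/2) = 113/2 ≈ 56.500.

E[X] = 113/2 = 56.500.


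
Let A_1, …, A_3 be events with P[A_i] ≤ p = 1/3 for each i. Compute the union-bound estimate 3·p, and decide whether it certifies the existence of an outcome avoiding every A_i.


Union bound: P[∪_{i=1}^{3} A_i] ≤ Σ_i P[A_i] ≤ 3·p = 3·(1/3) = 1.
Numerically: 1 ≈ 1.000.
Is 1 < 1? NO.
Since the bound 1 is ≥ 1, the union bound is uninformative here; it does NOT by itself certify existence.

3·p = 1 ≈ 1.000; existence NOT certified by the union bound.


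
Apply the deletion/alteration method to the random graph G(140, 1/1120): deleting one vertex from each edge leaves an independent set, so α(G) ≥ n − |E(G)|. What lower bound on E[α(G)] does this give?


E[|E(G)|] = C(140, 2)·p = 9730 · (1/1120) = 139/16.
E[α(G)] ≥ n − E[|E(G)|] = 140 − 139/16 = 2101/16.
Numerically: ≈ 131.312500.
(This is only a lower bound; the true E[α(G)] may be larger.)

E[α(G)] ≥ 2101/16 ≈ 131.312500.


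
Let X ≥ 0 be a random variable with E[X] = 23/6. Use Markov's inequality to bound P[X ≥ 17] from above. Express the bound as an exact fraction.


μ = E[X] = 23/6, a = 17.
Markov: P[X ≥ 17] ≤ μ/a = (23/6)/17 = 23/102.
Numerically: ≈ 0.22549.
(Since a = 17 > μ = 3.83333, the bound 23/102 is < 1 and informative.)

P[X ≥ 17] ≤ 23/102 ≈ 0.22549.


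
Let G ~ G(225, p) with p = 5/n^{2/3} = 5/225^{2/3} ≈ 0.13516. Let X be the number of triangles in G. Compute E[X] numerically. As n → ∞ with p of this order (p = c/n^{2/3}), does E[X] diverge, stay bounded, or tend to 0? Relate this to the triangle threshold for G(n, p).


Number of potential triangles: C(225, 3) = 1873200.
Each occurs with probability p³ ≈ (0.13516)³ ≈ 2.4691358e-03.
By linearity: E[X] = C(225, 3)·p³ ≈ 1873200 · 2.4691358e-03 ≈ 4625.18519.
Since α = 2/3 < 1, p = c/n^{2/3} ≫ 1/n is above the triangle threshold p ~ 1/n. Asymptotically E[X] ~ (c³/6)·n^{3(1−α)} = (5³/6)·n^{1} → ∞; triangles are abundant w.h.p.

E[X] ≈ 4625.18519; in regime p = Θ(1/n^{2/3}) E[X] diverges (above the triangle threshold p ~ 1/n).


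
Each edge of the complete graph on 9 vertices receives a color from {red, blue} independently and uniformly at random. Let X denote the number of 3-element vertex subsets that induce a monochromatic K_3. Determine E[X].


Let X = Σ_S X_S over the C(9, 3) = 84 subsets S of size 3, where X_S = 1 if the K_3 on S is monochromatic.
For a fixed S, the K_3 on S has C(3, 2) = 3 edges. P[all 3 edges red] = (1/2)^3, and likewise for blue, so P[monochromatic] = 2·(1/2)^3 = 2^{1 − 3} = 1/4.
By linearity: E[X] = C(9, 3) · 2^{1 − 3} = 84 · 1/4 = 21.
Numerically: E[X] ≈ 21.0000.

E[X] = C(9,3)·2^(1−C(3,2)) = 21 ≈ 21.0000.


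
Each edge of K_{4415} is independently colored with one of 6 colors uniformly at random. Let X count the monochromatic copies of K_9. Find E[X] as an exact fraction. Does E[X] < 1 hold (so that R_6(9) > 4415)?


E[X] = C(4415, 9) · 6^{1 − 36} = 1742086910069196051229123255 · 6^{−35} = 1742086910069196051229123255/1719070799748422591028658176.
As a reduced fraction: E[X] = 1742086910069196051229123255/1719070799748422591028658176 ≈ 1.01339.
Is E[X] < 1? NO.
Since E[X] ≥ 1, the first-moment bound is inconclusive at n = 4415; it does NOT by itself certify R_6(9) > 4415.

E[X] = 1742086910069196051229123255/1719070799748422591028658176 ≈ 1.01339; E[X] ≥ 1; first-moment method inconclusive here.


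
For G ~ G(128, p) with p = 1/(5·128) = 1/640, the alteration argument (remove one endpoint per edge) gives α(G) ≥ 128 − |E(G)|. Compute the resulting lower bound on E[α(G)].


E[|E(G)|] = C(128, 2)·p = 8128 · (1/640) = 127/10.
E[α(G)] ≥ n − E[|E(G)|] = 128 − 127/10 = 1153/10.
Numerically: ≈ 115.300000.
(This is only a lower bound; the true E[α(G)] may be larger.)

E[α(G)] ≥ 1153/10 ≈ 115.300000.


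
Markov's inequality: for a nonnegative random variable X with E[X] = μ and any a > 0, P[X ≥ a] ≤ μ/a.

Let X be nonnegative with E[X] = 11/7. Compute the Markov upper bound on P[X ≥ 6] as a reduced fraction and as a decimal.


μ = E[X] = 11/7, a = 6.
Markov: P[X ≥ 6] ≤ μ/a = (11/7)/6 = 11/42.
Numerically: ≈ 0.2619.
(Since a = 6 > μ = 1.5714, the bound 11/42 is < 1 and informative.)

P[X ≥ 6] ≤ 11/42 ≈ 0.2619.


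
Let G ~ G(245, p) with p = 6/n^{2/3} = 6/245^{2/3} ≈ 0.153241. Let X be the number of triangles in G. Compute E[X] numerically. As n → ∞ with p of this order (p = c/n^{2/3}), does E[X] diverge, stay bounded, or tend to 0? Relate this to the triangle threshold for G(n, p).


Number of potential triangles: C(245, 3) = 2421090.
Each occurs with probability p³ ≈ (0.153241)³ ≈ 3.59850062e-03.
By linearity: E[X] = C(245, 3)·p³ ≈ 2421090 · 3.59850062e-03 ≈ 8712.293878.
Since α = 2/3 < 1, p = c/n^{2/3} ≫ 1/n is above the triangle threshold p ~ 1/n. Asymptotically E[X] ~ (c³/6)·n^{3(1−α)} = (6³/6)·n^{1} → ∞; triangles are abundant w.h.p.

E[X] ≈ 8712.293878; in regime p = Θ(1/n^{2/3}) E[X] diverges (above the triangle threshold p ~ 1/n).


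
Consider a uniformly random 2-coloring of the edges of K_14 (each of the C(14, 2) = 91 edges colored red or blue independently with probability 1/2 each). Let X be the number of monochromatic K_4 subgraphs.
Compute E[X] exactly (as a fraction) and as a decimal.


Let X = Σ_S X_S over the C(14, 4) = 1001 subsets S of size 4, where X_S = 1 if the K_4 on S is monochromatic.
For a fixed S, the K_4 on S has C(4, 2) = 6 edges. P[all 6 edges red] = (1/2)^6, and likewise for blue, so P[monochromatic] = 2·(1/2)^6 = 2^{1 − 6} = 1/32.
By linearity: E[X] = C(14, 4) · 2^{1 − 6} = 1001 · 1/32 = 1001/32.
Numerically: E[X] ≈ 31.281.

E[X] = C(14,4)·2^(1−C(4,2)) = 1001/32 ≈ 31.281.


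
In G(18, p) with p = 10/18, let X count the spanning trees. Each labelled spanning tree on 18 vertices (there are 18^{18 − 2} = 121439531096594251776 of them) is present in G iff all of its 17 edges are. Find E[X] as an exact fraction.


K_18 has 18^{18 − 2} = 121439531096594251776 labelled spanning trees.
For each such spanning tree H, let X_H = 1 if all 17 edges of H are present in G. Then P[X_H = 1] = p^{17} = (5/9)^{17} = 762939453125/16677181699666569.
Summing the indicators: E[X] = Σ_H E[X_H] = 121439531096594251776 · p^{17} = 121439531096594251776 · 762939453125/16677181699666569 = 50000000000000000/9.
Numerically: E[X] ≈ 5.5556e+15.

E[X] = 121439531096594251776 · (5/9)^{17} = 50000000000000000/9 ≈ 5.5556e+15.


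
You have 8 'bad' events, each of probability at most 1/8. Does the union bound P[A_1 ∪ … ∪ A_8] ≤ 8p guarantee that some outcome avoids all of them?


Union bound: P[∪_{i=1}^{8} A_i] ≤ Σ_i P[A_i] ≤ 8·p = 8·(1/8) = 1.
Numerically: 1 ≈ 1.0000.
Is 1 < 1? NO.
Since the bound 1 is ≥ 1, the union bound is uninformative here; it does NOT by itself certify existence.

8·p = 1 ≈ 1.0000; existence NOT certified by the union bound.


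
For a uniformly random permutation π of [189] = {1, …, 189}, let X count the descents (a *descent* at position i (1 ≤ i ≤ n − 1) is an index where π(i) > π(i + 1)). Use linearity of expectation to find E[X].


Write X = Σ X_I over i = 1, …, 188, with X_I the indicator of one descent.
There are 188 indicators.
For each fixed i, the pair (π(i), π(i+1)) is a uniformly random ordered pair of distinct values from {1, …, 189}; by symmetry P[π(i) > π(i+1)] = 1/2.
By linearity: E[X] = 188 · (1/2) = (189 − 1) · (1/2) = 94 ≈ 94.00000.

E[X] = 94 = 94.00000.


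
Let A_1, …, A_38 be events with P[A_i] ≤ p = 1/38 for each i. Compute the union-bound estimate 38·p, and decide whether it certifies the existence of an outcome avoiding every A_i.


Union bound: P[∪_{i=1}^{38} A_i] ≤ Σ_i P[A_i] ≤ 38·p = 38·(1/38) = 1.
Numerically: 1 ≈ 1.0000.
Is 1 < 1? NO.
Since the bound 1 is ≥ 1, the union bound is uninformative here; it does NOT by itself certify existence.

38·p = 1 ≈ 1.0000; existence NOT certified by the union bound.


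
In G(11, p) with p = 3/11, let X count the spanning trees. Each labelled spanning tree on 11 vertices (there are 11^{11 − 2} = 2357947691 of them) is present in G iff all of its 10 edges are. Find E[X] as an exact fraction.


K_11 has 11^{11 − 2} = 2357947691 labelled spanning trees.
For each such spanning tree H, let X_H = 1 if all 10 edges of H are present in G. Then P[X_H = 1] = p^{10} = (3/11)^{10} = 59049/25937424601.
By linearity: E[X] = Σ_H E[X_H] = 2357947691 · p^{10} = 2357947691 · 59049/25937424601 = 59049/11.
Numerically: E[X] ≈ 5.37e+03.

E[X] = 2357947691 · (3/11)^{10} = 59049/11 ≈ 5.37e+03.


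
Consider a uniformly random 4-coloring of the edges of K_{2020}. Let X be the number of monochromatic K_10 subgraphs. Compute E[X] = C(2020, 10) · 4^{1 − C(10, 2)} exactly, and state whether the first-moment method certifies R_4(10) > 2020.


E[X] = C(2020, 10) · 4^{1 − 45} = 304832018578739931133653656 · 4^{−44} = 304832018578739931133653656/309485009821345068724781056.
As a reduced fraction: E[X] = 38104002322342491391706707/38685626227668133590597632 ≈ 0.98497.
Is E[X] < 1? YES.
Since E[X] < 1, there exists a 4-coloring of K_{2020} with no monochromatic K_10; hence R_4(10) > 2020.

E[X] = 38104002322342491391706707/38685626227668133590597632 ≈ 0.98497; E[X] < 1, so R_4(10) > 2020.


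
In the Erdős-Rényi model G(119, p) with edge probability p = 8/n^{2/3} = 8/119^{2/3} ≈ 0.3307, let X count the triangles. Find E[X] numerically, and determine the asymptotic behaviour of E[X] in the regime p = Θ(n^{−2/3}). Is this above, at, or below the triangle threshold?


Number of potential triangles: C(119, 3) = 273819.
Each occurs with probability p³ ≈ (0.3307)³ ≈ 3.615564e-02.
By linearity: E[X] = C(119, 3)·p³ ≈ 273819 · 3.615564e-02 ≈ 9900.1008.
Since α = 2/3 < 1, p = c/n^{2/3} ≫ 1/n is above the triangle threshold p ~ 1/n. Asymptotically E[X] ~ (c³/6)·n^{3(1−α)} = (8³/6)·n^{1} → ∞; triangles are abundant w.h.p.

E[X] ≈ 9900.1008; in regime p = Θ(1/n^{2/3}) E[X] diverges (above the triangle threshold p ~ 1/n).


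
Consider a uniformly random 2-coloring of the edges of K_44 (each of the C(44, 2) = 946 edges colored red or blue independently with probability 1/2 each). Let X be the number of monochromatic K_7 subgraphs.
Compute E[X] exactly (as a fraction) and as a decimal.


Let X = Σ_S X_S over the C(44, 7) = 38320568 subsets S of size 7, where X_S = 1 if the K_7 on S is monochromatic.
For a fixed S, the K_7 on S has C(7, 2) = 21 edges. P[all 21 edges red] = (1/2)^21, and likewise for blue, so P[monochromatic] = 2·(1/2)^21 = 2^{1 − 21} = 1/1048576.
Summing: E[X] = C(44, 7) · 2^{1 − 21} = 38320568 · 1/1048576 = 4790071/131072.
Numerically: E[X] ≈ 36.54534.

E[X] = C(44,7)·2^(1−C(7,2)) = 4790071/131072 ≈ 36.54534.


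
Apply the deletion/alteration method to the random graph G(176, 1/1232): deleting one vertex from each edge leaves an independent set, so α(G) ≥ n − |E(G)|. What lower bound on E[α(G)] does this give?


E[|E(G)|] = C(176, 2)·p = 15400 · (1/1232) = 25/2.
E[α(G)] ≥ n − E[|E(G)|] = 176 − 25/2 = 327/2.
Numerically: ≈ 163.500000.
(This is only a lower bound; the true E[α(G)] may be larger.)

E[α(G)] ≥ 327/2 ≈ 163.500000.


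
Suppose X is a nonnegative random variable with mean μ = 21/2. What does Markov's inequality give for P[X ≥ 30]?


μ = E[X] = 21/2, a = 30.
Markov: P[X ≥ 30] ≤ μ/a = (21/2)/30 = 7/20.
Numerically: ≈ 0.3500.
(Since a = 30 > μ = 10.5000, the bound 7/20 is < 1 and informative.)

P[X ≥ 30] ≤ 7/20 ≈ 0.3500.


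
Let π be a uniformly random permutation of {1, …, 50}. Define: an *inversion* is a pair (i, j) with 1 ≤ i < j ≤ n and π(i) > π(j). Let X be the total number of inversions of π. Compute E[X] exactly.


Write X = Σ X_I over the C(50, 2) = 1225 pairs i < j, with X_I the indicator of one inversion.
There are 1225 indicators.
For each fixed pair i < j, the values π(i) and π(j) are two distinct elements of {1, …, 50} in uniformly random order; by symmetry P[π(i) > π(j)] = 1/2.
By linearity: E[X] = 1225 · (1/2) = C(50, 2) · (1/2) = 1225/2 = 1225/2 ≈ 612.500000.

E[X] = 1225/2 = 612.500000.


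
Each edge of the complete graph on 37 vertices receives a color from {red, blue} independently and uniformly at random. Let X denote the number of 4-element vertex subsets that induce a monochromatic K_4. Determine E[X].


Let X = Σ_S X_S over the C(37, 4) = 66045 subsets S of size 4, where X_S = 1 if the K_4 on S is monochromatic.
For a fixed S, the K_4 on S has C(4, 2) = 6 edges. P[all 6 edges red] = (1/2)^6, and likewise for blue, so P[monochromatic] = 2·(1/2)^6 = 2^{1 − 6} = 1/32.
Summing: E[X] = C(37, 4) · 2^{1 − 6} = 66045 · 1/32 = 66045/32.
Numerically: E[X] ≈ 2063.906250.

E[X] = C(37,4)·2^(1−C(4,2)) = 66045/32 ≈ 2063.906250.


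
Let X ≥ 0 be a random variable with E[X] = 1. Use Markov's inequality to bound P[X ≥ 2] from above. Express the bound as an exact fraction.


μ = E[X] = 1, a = 2.
Markov: P[X ≥ 2] ≤ μ/a = (1)/2 = 1/2.
Numerically: ≈ 0.500.
(Since a = 2 > μ = 1.000, the bound 1/2 is < 1 and informative.)

P[X ≥ 2] ≤ 1/2 ≈ 0.500.


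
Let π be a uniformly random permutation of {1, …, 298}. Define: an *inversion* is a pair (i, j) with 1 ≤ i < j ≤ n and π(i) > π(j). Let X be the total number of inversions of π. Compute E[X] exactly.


Write X = Σ X_I over the C(298, 2) = 44253 pairs i < j, with X_I the indicator of one inversion.
There are 44253 indicators.
For each fixed pair i < j, the values π(i) and π(j) are two distinct elements of {1, …, 298} in uniformly random order; by symmetry P[π(i) > π(j)] = 1/2.
By linearity: E[X] = 44253 · (1/2) = C(298, 2) · (1/2) = 44253/2 = 44253/2 ≈ 22126.500000.

E[X] = 44253/2 = 22126.500000.


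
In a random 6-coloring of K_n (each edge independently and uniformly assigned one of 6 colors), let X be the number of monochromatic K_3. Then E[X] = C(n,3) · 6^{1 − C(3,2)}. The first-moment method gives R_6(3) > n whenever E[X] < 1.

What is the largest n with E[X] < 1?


We need C(n, 3) · 6^{1 − 3} < 1, i.e. C(n, 3) < 6^{3 − 1} = 36.
Check values of n near the boundary:
  n = 3: C(3, 3) = 1; 1 < 36? YES
  n = 4: C(4, 3) = 4; 4 < 36? YES
  n = 5: C(5, 3) = 10; 10 < 36? YES
  n = 6: C(6, 3) = 20; 20 < 36? YES
  n = 7: C(7, 3) = 35; 35 < 36? YES
  n = 8: C(8, 3) = 56; 56 < 36? NO
  n = 9: C(9, 3) = 84; 84 < 36? NO
The largest n with C(n, 3) < 36 is n = 7 (where E[X] = 35/36 ≈ 0.972). Hence R_6(3) > 7, i.e. R_6(3) ≥ 8.

Largest n = 7; hence R_6(3) > 7.


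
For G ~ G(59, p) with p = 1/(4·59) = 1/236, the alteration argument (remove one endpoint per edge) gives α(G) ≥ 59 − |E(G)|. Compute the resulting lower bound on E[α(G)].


E[|E(G)|] = C(59, 2)·p = 1711 · (1/236) = 29/4.
E[α(G)] ≥ n − E[|E(G)|] = 59 − 29/4 = 207/4.
Numerically: ≈ 51.75000.
(This is only a lower bound; the true E[α(G)] may be larger.)

E[α(G)] ≥ 207/4 ≈ 51.75000.


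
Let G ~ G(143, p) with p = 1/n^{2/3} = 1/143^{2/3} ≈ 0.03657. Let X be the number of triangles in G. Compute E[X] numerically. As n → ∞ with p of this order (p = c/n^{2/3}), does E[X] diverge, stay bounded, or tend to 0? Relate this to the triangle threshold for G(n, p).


Number of potential triangles: C(143, 3) = 477191.
Each occurs with probability p³ ≈ (0.03657)³ ≈ 4.890215e-05.
By linearity: E[X] = C(143, 3)·p³ ≈ 477191 · 4.890215e-05 ≈ 23.3357.
Since α = 2/3 < 1, p = c/n^{2/3} ≫ 1/n is above the triangle threshold p ~ 1/n. Asymptotically E[X] ~ (c³/6)·n^{3(1−α)} = (1³/6)·n^{1} → ∞; triangles are abundant w.h.p.

E[X] ≈ 23.3357; in regime p = Θ(1/n^{2/3}) E[X] diverges (above the triangle threshold p ~ 1/n).


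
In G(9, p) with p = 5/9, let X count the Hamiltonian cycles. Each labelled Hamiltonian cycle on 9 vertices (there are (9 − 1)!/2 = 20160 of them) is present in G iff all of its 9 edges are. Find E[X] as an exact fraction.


K_9 has (9 − 1)!/2 = 20160 labelled Hamiltonian cycles.
For each such Hamiltonian cycle H, let X_H = 1 if all 9 edges of H are present in G. Then P[X_H = 1] = p^{9} = (5/9)^{9} = 1953125/387420489.
By linearity of expectation: E[X] = Σ_H E[X_H] = 20160 · p^{9} = 20160 · 1953125/387420489 = 4375000000/43046721.
Numerically: E[X] ≈ 102.

E[X] = 20160 · (5/9)^{9} = 4375000000/43046721 ≈ 102.


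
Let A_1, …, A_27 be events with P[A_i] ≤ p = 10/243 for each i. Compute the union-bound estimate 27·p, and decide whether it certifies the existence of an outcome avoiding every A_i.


Union bound: P[∪_{i=1}^{27} A_i] ≤ Σ_i P[A_i] ≤ 27·p = 27·(10/243) = 10/9.
Numerically: 10/9 ≈ 1.111111.
Is 10/9 < 1? NO.
Since the bound 10/9 is ≥ 1, the union bound is uninformative here; it does NOT by itself certify existence.

27·p = 10/9 ≈ 1.111111; existence NOT certified by the union bound.


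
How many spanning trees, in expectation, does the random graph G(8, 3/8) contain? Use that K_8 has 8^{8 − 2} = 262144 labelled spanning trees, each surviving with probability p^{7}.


K_8 has 8^{8 − 2} = 262144 labelled spanning trees.
For each such spanning tree H, let X_H = 1 if all 7 edges of H are present in G. Then P[X_H = 1] = p^{7} = (3/8)^{7} = 2187/2097152.
By linearity of expectation: E[X] = Σ_H E[X_H] = 262144 · p^{7} = 262144 · 2187/2097152 = 2187/8.
Numerically: E[X] ≈ 273.38.

E[X] = 262144 · (3/8)^{7} = 2187/8 ≈ 273.38.


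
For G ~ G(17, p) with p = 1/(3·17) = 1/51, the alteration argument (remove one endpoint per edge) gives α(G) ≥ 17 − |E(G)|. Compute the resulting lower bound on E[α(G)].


E[|E(G)|] = C(17, 2)·p = 136 · (1/51) = 8/3.
E[α(G)] ≥ n − E[|E(G)|] = 17 − 8/3 = 43/3.
Numerically: ≈ 14.333.
(This is only a lower bound; the true E[α(G)] may be larger.)

E[α(G)] ≥ 43/3 ≈ 14.333.


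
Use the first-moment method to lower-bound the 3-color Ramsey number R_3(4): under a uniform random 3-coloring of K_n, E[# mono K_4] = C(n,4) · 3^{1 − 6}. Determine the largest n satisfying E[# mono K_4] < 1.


We need C(n, 4) · 3^{1 − 6} < 1, i.e. C(n, 4) < 3^{6 − 1} = 243.
Check values of n near the boundary:
  n = 7: C(7, 4) = 35; 35 < 243? YES
  n = 8: C(8, 4) = 70; 70 < 243? YES
  n = 9: C(9, 4) = 126; 126 < 243? YES
  n = 10: C(10, 4) = 210; 210 < 243? YES
  n = 11: C(11, 4) = 330; 330 < 243? NO
  n = 12: C(12, 4) = 495; 495 < 243? NO
  n = 13: C(13, 4) = 715; 715 < 243? NO
The largest n with C(n, 4) < 243 is n = 10 (where E[X] = 70/81 ≈ 0.864198). Hence R_3(4) > 10, i.e. R_3(4) ≥ 11.

Largest n = 10; hence R_3(4) > 10.


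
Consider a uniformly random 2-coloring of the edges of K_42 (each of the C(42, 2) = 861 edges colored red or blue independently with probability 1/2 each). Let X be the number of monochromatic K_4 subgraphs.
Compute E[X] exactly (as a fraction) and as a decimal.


Let X = Σ_S X_S over the C(42, 4) = 111930 subsets S of size 4, where X_S = 1 if the K_4 on S is monochromatic.
For a fixed S, the K_4 on S has C(4, 2) = 6 edges. P[all 6 edges red] = (1/2)^6, and likewise for blue, so P[monochromatic] = 2·(1/2)^6 = 2^{1 − 6} = 1/32.
By linearity of expectation: E[X] = C(42, 4) · 2^{1 − 6} = 111930 · 1/32 = 55965/16.
Numerically: E[X] ≈ 3497.81250.

E[X] = C(42,4)·2^(1−C(4,2)) = 55965/16 ≈ 3497.81250.


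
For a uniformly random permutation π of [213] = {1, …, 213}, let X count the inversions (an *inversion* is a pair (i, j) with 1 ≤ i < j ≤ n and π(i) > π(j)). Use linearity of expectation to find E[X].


Write X = Σ X_I over the C(213, 2) = 22578 pairs i < j, with X_I the indicator of one inversion.
There are 22578 indicators.
For each fixed pair i < j, the values π(i) and π(j) are two distinct elements of {1, …, 213} in uniformly random order; by symmetry P[π(i) > π(j)] = 1/2.
By linearity: E[X] = 22578 · (1/2) = C(213, 2) · (1/2) = 22578/2 = 11289 ≈ 11289.000.

E[X] = 11289 = 11289.000.


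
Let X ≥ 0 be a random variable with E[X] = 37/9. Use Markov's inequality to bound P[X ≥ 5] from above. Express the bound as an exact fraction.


μ = E[X] = 37/9, a = 5.
Markov: P[X ≥ 5] ≤ μ/a = (37/9)/5 = 37/45.
Numerically: ≈ 0.8222.
(Since a = 5 > μ = 4.1111, the bound 37/45 is < 1 and informative.)

P[X ≥ 5] ≤ 37/45 ≈ 0.8222.


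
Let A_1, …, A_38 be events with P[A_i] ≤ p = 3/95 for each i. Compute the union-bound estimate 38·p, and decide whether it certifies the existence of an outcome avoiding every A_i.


Union bound: P[∪_{i=1}^{38} A_i] ≤ Σ_i P[A_i] ≤ 38·p = 38·(3/95) = 6/5.
Numerically: 6/5 ≈ 1.2000.
Is 6/5 < 1? NO.
Since the bound 6/5 is ≥ 1, the union bound is uninformative here; it does NOT by itself certify existence.

38·p = 6/5 ≈ 1.2000; existence NOT certified by the union bound.


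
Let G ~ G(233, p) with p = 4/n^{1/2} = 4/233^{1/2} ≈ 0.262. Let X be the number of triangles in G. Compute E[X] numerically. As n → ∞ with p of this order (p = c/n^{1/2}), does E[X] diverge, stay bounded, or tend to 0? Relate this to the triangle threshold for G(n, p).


Number of potential triangles: C(233, 3) = 2081156.
Each occurs with probability p³ ≈ (0.262)³ ≈ 1.799476e-02.
By linearity: E[X] = C(233, 3)·p³ ≈ 2081156 · 1.799476e-02 ≈ 37449.9056.
Since α = 1/2 < 1, p = c/n^{1/2} ≫ 1/n is above the triangle threshold p ~ 1/n. Asymptotically E[X] ~ (c³/6)·n^{3(1−α)} = (4³/6)·n^{1.5} → ∞; triangles are abundant w.h.p.

E[X] ≈ 37449.9056; in regime p = Θ(1/n^{1/2}) E[X] diverges (above the triangle threshold p ~ 1/n).
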